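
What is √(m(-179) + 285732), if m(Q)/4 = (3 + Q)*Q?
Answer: 2*√102937 ≈ 641.68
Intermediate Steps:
m(Q) = 4*Q*(3 + Q) (m(Q) = 4*((3 + Q)*Q) = 4*(Q*(3 + Q)) = 4*Q*(3 + Q))
√(m(-179) + 285732) = √(4*(-179)*(3 - 179) + 285732) = √(4*(-179)*(-176) + 285732) = √(126016 + 285732) = √411748 = 2*√102937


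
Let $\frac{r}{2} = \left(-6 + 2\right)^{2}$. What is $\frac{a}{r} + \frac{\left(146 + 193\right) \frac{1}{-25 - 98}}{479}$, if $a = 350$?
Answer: $\frac{3435017}{314224} \approx 10.932$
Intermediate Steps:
$r = 32$ ($r = 2 \left(-6 + 2\right)^{2} = 2 \left(-4\right)^{2} = 2 \cdot 16 = 32$)
$\frac{a}{r} + \frac{\left(146 + 193\right) \frac{1}{-25 - 98}}{479} = \frac{350}{32} + \frac{\left(146 + 193\right) \frac{1}{-25 - 98}}{479} = 350 \cdot \frac{1}{32} + \frac{339}{-123} \cdot \frac{1}{479} = \frac{175}{16} + 339 \left(- \frac{1}{123}\right) \frac{1}{479} = \frac{175}{16} - \frac{113}{19639} = \frac{3435017}{314224}$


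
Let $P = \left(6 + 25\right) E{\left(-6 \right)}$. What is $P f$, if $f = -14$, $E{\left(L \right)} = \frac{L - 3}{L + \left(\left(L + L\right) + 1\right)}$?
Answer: $- \frac{3906}{17} \approx -229.76$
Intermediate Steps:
$E{\left(L \right)} = \frac{-3 + L}{1 + 3 L}$ ($E{\left(L \right)} = \frac{-3 + L}{L + \left(2 L + 1\right)} = \frac{-3 + L}{L + \left(1 + 2 L\right)} = \frac{-3 + L}{1 + 3 L}$)
$P = \frac{279}{17}$ ($P = \left(6 + 25\right) \frac{-3 - 6}{1 + 3 \left(-6\right)} = 31 \frac{1}{1 - 18} \left(-9\right) = 31 \frac{1}{-17} \left(-9\right) = 31 \left(\left(- \frac{1}{17}\right) \left(-9\right)\right) = 31 \cdot \frac{9}{17} = \frac{279}{17} \approx 16.412$)
$P f = \frac{279}{17} \left(-14\right) = - \frac{3906}{17}$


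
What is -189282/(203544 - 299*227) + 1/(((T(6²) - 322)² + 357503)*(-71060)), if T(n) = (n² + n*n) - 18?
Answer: -73022201309468111/52339868946008820 ≈ -1.3952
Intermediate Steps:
T(n) = -18 + 2*n² (T(n) = (n² + n²) - 18 = 2*n² - 18 = -18 + 2*n²)
-189282/(203544 - 299*227) + 1/(((T(6²) - 322)² + 357503)*(-71060)) = -189282/(203544 - 299*227) + 1/((((-18 + 2*(6²)²) - 322)² + 357503)*(-71060)) = -189282/(203544 - 1*67873) - 1/71060/(((-18 + 2*36²) - 322)² + 357503) = -189282/(203544 - 67873) - 1/71060/(((-18 + 2*1296) - 322)² + 357503) = -189282/135671 - 1/71060/(((-18 + 2592) - 322)² + 357503) = -189282*1/135671 - 1/71060/((2574 - 322)² + 357503) = -189282/135671 - 1/71060/(2252² + 357503) = -189282/135671 - 1/71060/(5071504 + 357503) = -189282/135671 - 1/71060/5429007 = -189282/135671 + (1/5429007)*(-1/71060) = -189282/135671 - 1/385785237420 = -73022201309468111/52339868946008820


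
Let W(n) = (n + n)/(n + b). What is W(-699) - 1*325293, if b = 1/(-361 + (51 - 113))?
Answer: -48090696150/147839 ≈ -3.2529e+5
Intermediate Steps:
b = -1/423 (b = 1/(-361 - 62) = 1/(-423) = -1/423 ≈ -0.0023641)
W(n) = 2*n/(-1/423 + n) (W(n) = (n + n)/(n - 1/423) = (2*n)/(-1/423 + n) = 2*n/(-1/423 + n))
W(-699) - 1*325293 = 846*(-699)/(-1 + 423*(-699)) - 1*325293 = 846*(-699)/(-1 - 295677) - 325293 = 846*(-699)/(-295678) - 325293 = 846*(-699)*(-1/295678) - 325293 = 295677/147839 - 325293 = -48090696150/147839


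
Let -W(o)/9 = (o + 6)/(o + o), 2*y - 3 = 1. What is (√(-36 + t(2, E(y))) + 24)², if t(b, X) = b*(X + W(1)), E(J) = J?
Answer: (24 + I*√95)² ≈ 481.0 + 467.85*I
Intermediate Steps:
y = 2 (y = 3/2 + (½)*1 = 3/2 + ½ = 2)
W(o) = -9*(6 + o)/(2*o) (W(o) = -9*(o + 6)/(o + o) = -9*(6 + o)/(2*o))
t(b, X) = b*(-63/2 + X) (t(b, X) = b*(X + (-9/2 - 27/1)) = b*(X + (-9/2 - 27*1)) = b*(X + (-9/2 - 27)) = b*(X - 63/2) = b*(-63/2 + X))
(√(-36 + t(2, E(y))) + 24)² = (√(-36 + (½)*2*(-63 + 2*2)) + 24)² = (√(-36 + (½)*2*(-63 + 4)) + 24)² = (√(-36 + (½)*2*(-59)) + 24)² = (√(-36 - 59) + 24)² = (√(-95) + 24)² = (I*√95 + 24)² = (24 + I*√95)²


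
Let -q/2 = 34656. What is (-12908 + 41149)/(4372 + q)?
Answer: -28241/64940 ≈ -0.43488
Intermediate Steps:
q = -69312 (q = -2*34656 = -69312)
(-12908 + 41149)/(4372 + q) = (-12908 + 41149)/(4372 - 69312) = 28241/(-64940) = 28241*(-1/64940) = -28241/64940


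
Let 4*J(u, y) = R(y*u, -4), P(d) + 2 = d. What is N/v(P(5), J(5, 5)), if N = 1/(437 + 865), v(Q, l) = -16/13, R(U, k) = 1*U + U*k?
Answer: -13/20832 ≈ -0.00062404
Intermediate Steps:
P(d) = -2 + d
R(U, k) = U + U*k
J(u, y) = -3*u*y/4 (J(u, y) = ((y*u)*(1 - 4))/4 = ((u*y)*(-3))/4 = (-3*u*y)/4 = -3*u*y/4)
v(Q, l) = -16/13 (v(Q, l) = -16*1/13 = -16/13)
N = 1/1302 ≈ 0.00076805
N/v(P(5), J(5, 5)) = 1/(1302*(-16/13)) = (1/1302)*(-13/16) = -13/20832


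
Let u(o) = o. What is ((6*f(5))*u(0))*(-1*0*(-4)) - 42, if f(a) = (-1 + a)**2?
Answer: -42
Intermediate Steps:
((6*f(5))*u(0))*(-1*0*(-4)) - 42 = ((6*(-1 + 5)**2)*0)*(-1*0*(-4)) - 42 = ((6*4**2)*0)*(0*(-4)) - 42 = ((6*16)*0)*0 - 42 = (96*0)*0 - 42 = 0*0 - 42 = 0 - 42 = -42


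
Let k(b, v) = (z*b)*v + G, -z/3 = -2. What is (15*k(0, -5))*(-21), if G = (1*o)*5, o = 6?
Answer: -9450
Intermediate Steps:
z = 6 (z = -3*(-2) = 6)
G = 30 (G = (1*6)*5 = 6*5 = 30)
k(b, v) = 30 + 6*b*v (k(b, v) = (6*b)*v + 30 = 6*b*v + 30 = 30 + 6*b*v)
(15*k(0, -5))*(-21) = (15*(30 + 6*0*(-5)))*(-21) = (15*(30 + 0))*(-21) = (15*30)*(-21) = 450*(-21) = -9450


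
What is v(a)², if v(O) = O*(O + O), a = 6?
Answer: 5184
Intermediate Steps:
v(O) = 2*O² (v(O) = O*(2*O) = 2*O²)
v(a)² = (2*6²)² = (2*36)² = 72² = 5184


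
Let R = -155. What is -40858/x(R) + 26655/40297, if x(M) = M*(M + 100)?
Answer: -45781321/11081675 ≈ -4.1313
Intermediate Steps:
x(M) = M*(100 + M)
-40858/x(R) + 26655/40297 = -40858*(-1/(155*(100 - 155))) + 26655/40297 = -40858/((-155*(-55))) + 26655*(1/40297) = -40858/8525 + 26655/40297 = -40858*1/8525 + 26655/40297 = -1318/275 + 26655/40297 = -45781321/11081675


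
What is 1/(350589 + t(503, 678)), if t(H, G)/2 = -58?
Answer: 1/350473 ≈ 2.8533e-6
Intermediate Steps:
t(H, G) = -116 (t(H, G) = 2*(-58) = -116)
1/(350589 + t(503, 678)) = 1/(350589 - 116) = 1/350473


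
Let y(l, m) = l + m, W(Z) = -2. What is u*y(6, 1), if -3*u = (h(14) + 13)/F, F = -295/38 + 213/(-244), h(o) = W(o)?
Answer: 356972/120111 ≈ 2.9720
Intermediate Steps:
h(o) = -2
F = -40037/4636 (F = -295*1/38 + 213*(-1/244) = -295/38 - 213/244 = -40037/4636 ≈ -8.6361)
u = 50996/120111 (u = -(-2 + 13)/(3*(-40037/4636)) = -11*(-4636)/(3*40037) = -⅓*(-50996/40037) = 50996/120111 ≈ 0.42457)
u*y(6, 1) = 50996*(6 + 1)/120111 = (50996/120111)*7 = 356972/120111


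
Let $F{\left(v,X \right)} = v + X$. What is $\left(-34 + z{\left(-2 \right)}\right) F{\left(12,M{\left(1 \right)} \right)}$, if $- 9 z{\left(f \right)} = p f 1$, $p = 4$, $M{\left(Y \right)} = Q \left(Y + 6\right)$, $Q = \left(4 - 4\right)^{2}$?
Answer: $- \frac{1192}{3} \approx -397.33$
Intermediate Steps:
$Q = 0$ ($Q = 0^{2} = 0$)
$M{\left(Y \right)} = 0$ ($M{\left(Y \right)} = 0 \left(Y + 6\right) = 0 \left(6 + Y\right) = 0$)
$z{\left(f \right)} = - \frac{4 f}{9}$ ($z{\left(f \right)} = - \frac{4 f 1}{9} = - \frac{4 f}{9}$)
$F{\left(v,X \right)} = X + v$
$\left(-34 + z{\left(-2 \right)}\right) F{\left(12,M{\left(1 \right)} \right)} = \left(-34 - - \frac{8}{9}\right) \left(0 + 12\right) = \left(-34 + \frac{8}{9}\right) 12 = \left(- \frac{298}{9}\right) 12 = - \frac{1192}{3}$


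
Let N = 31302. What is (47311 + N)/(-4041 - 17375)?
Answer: -78613/21416 ≈ -3.6708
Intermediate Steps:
(47311 + N)/(-4041 - 17375) = (47311 + 31302)/(-4041 - 17375) = 78613/(-21416) = 78613*(-1/21416) = -78613/21416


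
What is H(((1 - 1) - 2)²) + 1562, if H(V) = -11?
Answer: 1551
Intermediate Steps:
H(((1 - 1) - 2)²) + 1562 = -11 + 1562 = 1551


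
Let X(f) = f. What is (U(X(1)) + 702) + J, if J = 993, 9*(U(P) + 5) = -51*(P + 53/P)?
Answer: 1384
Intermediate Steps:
U(P) = -5 - 901/(3*P) - 17*P/3 (U(P) = -5 + (-51*(P + 53/P))/9 = -5 + (-2703/P - 51*P)/9 = -5 + (-901/(3*P) - 17*P/3) = -5 - 901/(3*P) - 17*P/3)
(U(X(1)) + 702) + J = ((⅓)*(-901 - 1*1*(15 + 17*1))/1 + 702) + 993 = ((⅓)*1*(-901 - 1*1*(15 + 17)) + 702) + 993 = ((⅓)*1*(-901 - 1*1*32) + 702) + 993 = ((⅓)*1*(-901 - 32) + 702) + 993 = ((⅓)*1*(-933) + 702) + 993 = (-311 + 702) + 993 = 391 + 993 = 1384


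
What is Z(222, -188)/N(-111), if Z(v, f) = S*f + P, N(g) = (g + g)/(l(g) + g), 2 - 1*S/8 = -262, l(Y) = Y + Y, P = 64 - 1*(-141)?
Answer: -1190553/2 ≈ -5.9528e+5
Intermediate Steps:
P = 205 (P = 64 + 141 = 205)
l(Y) = 2*Y
S = 2112 (S = 16 - 8*(-262) = 16 + 2096 = 2112)
N(g) = ⅔ (N(g) = (g + g)/(2*g + g) = (2*g)/((3*g)) = (2*g)*(1/(3*g)) = ⅔)
Z(v, f) = 205 + 2112*f (Z(v, f) = 2112*f + 205 = 205 + 2112*f)
Z(222, -188)/N(-111) = (205 + 2112*(-188))/(⅔) = (205 - 397056)*(3/2) = -396851*3/2 = -1190553/2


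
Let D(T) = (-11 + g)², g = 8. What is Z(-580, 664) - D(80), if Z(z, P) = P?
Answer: 655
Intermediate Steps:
D(T) = 9 (D(T) = (-11 + 8)² = (-3)² = 9)
Z(-580, 664) - D(80) = 664 - 1*9 = 664 - 9 = 655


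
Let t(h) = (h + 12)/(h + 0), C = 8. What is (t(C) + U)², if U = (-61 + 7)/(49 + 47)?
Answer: 961/256 ≈ 3.7539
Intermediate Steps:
U = -9/16 (U = -54/96 = -54*1/96 = -9/16 ≈ -0.56250)
t(h) = (12 + h)/h
(t(C) + U)² = ((12 + 8)/8 - 9/16)² = ((⅛)*20 - 9/16)² = (5/2 - 9/16)² = (31/16)² = 961/256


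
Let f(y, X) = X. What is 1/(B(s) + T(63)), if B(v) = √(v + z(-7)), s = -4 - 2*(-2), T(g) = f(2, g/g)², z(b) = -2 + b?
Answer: ⅒ - 3*I/10 ≈ 0.1 - 0.3*I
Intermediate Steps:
T(g) = 1 (T(g) = (g/g)² = 1² = 1)
s = 0 (s = -4 + 4 = 0)
B(v) = √(-9 + v) (B(v) = √(v + (-2 - 7)) = √(v - 9) = √(-9 + v))
1/(B(s) + T(63)) = 1/(√(-9 + 0) + 1) = 1/(√(-9) + 1) = 1/(3*I + 1) = 1/(1 + 3*I) = (1 - 3*I)/10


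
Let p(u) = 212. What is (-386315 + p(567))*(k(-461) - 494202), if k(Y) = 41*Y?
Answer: 198110607609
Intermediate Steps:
(-386315 + p(567))*(k(-461) - 494202) = (-386315 + 212)*(41*(-461) - 494202) = -386103*(-18901 - 494202) = -386103*(-513103) = 198110607609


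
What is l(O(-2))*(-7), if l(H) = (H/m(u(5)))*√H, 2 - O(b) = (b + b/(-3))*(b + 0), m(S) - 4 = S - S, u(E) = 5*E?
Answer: 7*I*√6/18 ≈ 0.95258*I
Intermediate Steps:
m(S) = 4 (m(S) = 4 + (S - S) = 4 + 0 = 4)
O(b) = 2 - 2*b²/3 (O(b) = 2 - (b + b/(-3))*(b + 0) = 2 - (b + b*(-⅓))*b = 2 - (b - b/3)*b = 2 - 2*b/3*b = 2 - 2*b²/3)
l(H) = H^(3/2)/4 (l(H) = (H/4)*√H = H^(3/2)/4)
l(O(-2))*(-7) = ((2 - ⅔*(-2)²)^(3/2)/4)*(-7) = ((2 - ⅔*4)^(3/2)/4)*(-7) = ((2 - 8/3)^(3/2)/4)*(-7) = ((-⅔)^(3/2)/4)*(-7) = ((-2*I*√6/9)/4)*(-7) = -I*√6/18*(-7) = 7*I*√6/18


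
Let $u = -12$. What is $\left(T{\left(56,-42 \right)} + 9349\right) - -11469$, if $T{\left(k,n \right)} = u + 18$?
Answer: $20824$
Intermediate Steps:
$T{\left(k,n \right)} = 6$ ($T{\left(k,n \right)} = -12 + 18 = 6$)
$\left(T{\left(56,-42 \right)} + 9349\right) - -11469 = \left(6 + 9349\right) - -11469 = 9355 + 11469 = 20824$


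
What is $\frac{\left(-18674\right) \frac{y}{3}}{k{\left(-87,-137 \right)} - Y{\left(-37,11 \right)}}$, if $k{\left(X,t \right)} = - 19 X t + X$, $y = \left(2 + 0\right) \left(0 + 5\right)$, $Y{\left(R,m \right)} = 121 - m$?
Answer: $\frac{93370}{339987} \approx 0.27463$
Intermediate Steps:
$y = 10$ ($y = 2 \cdot 5 = 10$)
$k{\left(X,t \right)} = X - 19 X t$ ($k{\left(X,t \right)} = - 19 X t + X = X - 19 X t$)
$\frac{\left(-18674\right) \frac{y}{3}}{k{\left(-87,-137 \right)} - Y{\left(-37,11 \right)}} = \frac{\left(-18674\right) \frac{10}{3}}{- 87 \left(1 - -2603\right) - \left(121 - 11\right)} = \frac{\left(-18674\right) 10 \cdot \frac{1}{3}}{- 87 \left(1 + 2603\right) - \left(121 - 11\right)} = \frac{\left(-18674\right) \frac{10}{3}}{\left(-87\right) 2604 - 110} = - \frac{186740}{3 \left(-226548 - 110\right)} = - \frac{186740}{3 \left(-226658\right)} = \left(- \frac{186740}{3}\right) \left(- \frac{1}{226658}\right) = \frac{93370}{339987}$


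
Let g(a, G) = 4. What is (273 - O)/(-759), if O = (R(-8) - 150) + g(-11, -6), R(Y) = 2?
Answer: -139/253 ≈ -0.54941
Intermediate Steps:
O = -144 (O = (2 - 150) + 4 = -148 + 4 = -144)
(273 - O)/(-759) = (273 - 1*(-144))/(-759) = (273 + 144)*(-1/759) = 417*(-1/759) = -139/253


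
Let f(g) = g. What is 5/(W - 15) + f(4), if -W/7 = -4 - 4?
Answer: 169/41 ≈ 4.1219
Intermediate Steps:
W = 56 (W = -7*(-4 - 4) = -7*(-8) = 56)
5/(W - 15) + f(4) = 5/(56 - 15) + 4 = 5/41 + 4 = 169/41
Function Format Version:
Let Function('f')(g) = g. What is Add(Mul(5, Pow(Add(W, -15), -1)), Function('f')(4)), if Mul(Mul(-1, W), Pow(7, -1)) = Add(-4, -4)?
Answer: Rational(169, 41) ≈ 4.1219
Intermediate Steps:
W = 56 (W = Mul(-7, Add(-4, -4)) = Mul(-7, -8) = 56)
Add(Mul(5, Pow(Add(W, -15), -1)), Function('f')(4)) = Add(Mul(5, Pow(Add(56, -15), -1)), 4) = Add(Mul(5, Pow(41, -1)), 4) = Add(Mul(5, Rational(1, 41)), 4) = Add(Rational(5, 41), 4) = Rational(169, 41)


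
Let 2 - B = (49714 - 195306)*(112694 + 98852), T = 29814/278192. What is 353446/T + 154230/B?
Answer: 757094421949478996777/229563366911619 ≈ 3.2980e+6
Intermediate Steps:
T = 14907/139096 (T = 29814*(1/278192) = 14907/139096 ≈ 0.10717)
B = 30799405234 (B = 2 - (49714 - 195306)*(112694 + 98852) = 2 - (-145592)*211546 = 2 - 1*(-30799405232) = 2 + 30799405232 = 30799405234)
353446/T + 154230/B = 353446/(14907/139096) + 154230/30799405234 = 353446*(139096/14907) + 154230*(1/30799405234) = 49162924816/14907 + 77115/15399702617 = 757094421949478996777/229563366911619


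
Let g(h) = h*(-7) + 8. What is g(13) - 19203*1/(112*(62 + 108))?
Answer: -1599523/19040 ≈ -84.009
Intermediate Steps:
g(h) = 8 - 7*h (g(h) = -7*h + 8 = 8 - 7*h)
g(13) - 19203*1/(112*(62 + 108)) = (8 - 7*13) - 19203*1/(112*(62 + 108)) = (8 - 91) - 19203/(170*112) = -83 - 19203/19040 = -1599523/19040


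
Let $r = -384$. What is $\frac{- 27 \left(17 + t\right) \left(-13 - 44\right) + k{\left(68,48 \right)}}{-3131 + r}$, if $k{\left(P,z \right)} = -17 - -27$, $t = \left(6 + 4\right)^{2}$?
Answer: $- \frac{180073}{3515} \approx -51.23$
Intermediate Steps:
$t = 100$ ($t = 10^{2} = 100$)
$k{\left(P,z \right)} = 10$ ($k{\left(P,z \right)} = -17 + 27 = 10$)
$\frac{- 27 \left(17 + t\right) \left(-13 - 44\right) + k{\left(68,48 \right)}}{-3131 + r} = \frac{- 27 \left(17 + 100\right) \left(-13 - 44\right) + 10}{-3131 - 384} = \frac{- 27 \cdot 117 \left(-57\right) + 10}{-3515} = \left(\left(-27\right) \left(-6669\right) + 10\right) \left(- \frac{1}{3515}\right) = \left(180063 + 10\right) \left(- \frac{1}{3515}\right) = 180073 \left(- \frac{1}{3515}\right) = - \frac{180073}{3515}$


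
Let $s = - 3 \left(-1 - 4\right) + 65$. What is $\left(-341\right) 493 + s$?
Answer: $-168033$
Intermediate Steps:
$s = 80$ ($s = \left(-3\right) \left(-5\right) + 65 = 15 + 65 = 80$)
$\left(-341\right) 493 + s = \left(-341\right) 493 + 80 = -168113 + 80 = -168033$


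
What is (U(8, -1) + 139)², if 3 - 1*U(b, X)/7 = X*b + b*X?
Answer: 73984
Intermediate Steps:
U(b, X) = 21 - 14*X*b (U(b, X) = 21 - 7*(X*b + b*X) = 21 - 7*(X*b + X*b) = 21 - 14*X*b)
(U(8, -1) + 139)² = ((21 - 14*(-1)*8) + 139)² = ((21 + 112) + 139)² = (133 + 139)² = 272² = 73984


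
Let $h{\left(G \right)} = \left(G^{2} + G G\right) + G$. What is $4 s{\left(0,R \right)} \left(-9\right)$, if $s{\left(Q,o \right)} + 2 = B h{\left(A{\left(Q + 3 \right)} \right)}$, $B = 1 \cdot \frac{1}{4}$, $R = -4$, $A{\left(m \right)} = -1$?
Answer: $63$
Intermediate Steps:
$h{\left(G \right)} = G + 2 G^{2}$ ($h{\left(G \right)} = \left(G^{2} + G^{2}\right) + G = 2 G^{2} + G = G + 2 G^{2}$)
$B = \frac{1}{4}$ ($B = 1 \cdot \frac{1}{4} = \frac{1}{4} \approx 0.25$)
$s{\left(Q,o \right)} = - \frac{7}{4}$ ($s{\left(Q,o \right)} = -2 + \frac{\left(-1\right) \left(1 + 2 \left(-1\right)\right)}{4} = -2 + \frac{\left(-1\right) \left(1 - 2\right)}{4} = -2 + \frac{\left(-1\right) \left(-1\right)}{4} = -2 + \frac{1}{4} \cdot 1 = -2 + \frac{1}{4} = - \frac{7}{4}$)
$4 s{\left(0,R \right)} \left(-9\right) = 4 \left(- \frac{7}{4}\right) \left(-9\right) = \left(-7\right) \left(-9\right) = 63$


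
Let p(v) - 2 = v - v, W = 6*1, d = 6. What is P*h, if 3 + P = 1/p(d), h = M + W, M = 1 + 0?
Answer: -35/2 ≈ -17.500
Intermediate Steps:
W = 6
M = 1
p(v) = 2 (p(v) = 2 + (v - v) = 2 + 0 = 2)
h = 7 (h = 1 + 6 = 7)
P = -5/2 (P = -3 + 1/2 = -3 + ½ = -5/2 ≈ -2.5000)
P*h = -5/2*7 = -35/2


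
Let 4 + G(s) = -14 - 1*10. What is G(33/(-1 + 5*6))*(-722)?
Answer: 20216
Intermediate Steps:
G(s) = -28 (G(s) = -4 + (-14 - 1*10) = -4 + (-14 - 10) = -4 - 24 = -28)
G(33/(-1 + 5*6))*(-722) = -28*(-722) = 20216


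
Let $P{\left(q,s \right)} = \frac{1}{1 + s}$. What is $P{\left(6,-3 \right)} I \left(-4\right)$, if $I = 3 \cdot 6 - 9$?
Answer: $18$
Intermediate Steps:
$I = 9$ ($I = 18 - 9 = 9$)
$P{\left(6,-3 \right)} I \left(-4\right) = \frac{1}{1 - 3} \cdot 9 \left(-4\right) = \frac{1}{-2} \cdot 9 \left(-4\right) = \left(- \frac{1}{2}\right) 9 \left(-4\right) = \left(- \frac{9}{2}\right) \left(-4\right) = 18$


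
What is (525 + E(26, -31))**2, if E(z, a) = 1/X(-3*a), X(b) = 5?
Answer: 6895876/25 ≈ 2.7584e+5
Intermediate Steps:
E(z, a) = 1/5
(525 + E(26, -31))**2 = (525 + 1/5)**2 = (2626/5)**2 = 6895876/25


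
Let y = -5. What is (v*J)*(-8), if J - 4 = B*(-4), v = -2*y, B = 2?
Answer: 320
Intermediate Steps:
v = 10 (v = -2*(-5) = 10)
J = -4 (J = 4 + 2*(-4) = 4 - 8 = -4)
(v*J)*(-8) = (10*(-4))*(-8) = -40*(-8) = 320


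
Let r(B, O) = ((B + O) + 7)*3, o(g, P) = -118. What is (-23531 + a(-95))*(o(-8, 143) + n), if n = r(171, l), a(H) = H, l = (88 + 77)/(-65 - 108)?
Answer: -1688621098/173 ≈ -9.7608e+6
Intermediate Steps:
l = -165/173 (l = 165/(-173) = 165*(-1/173) = -165/173 ≈ -0.95376)
r(B, O) = 21 + 3*B + 3*O (r(B, O) = (7 + B + O)*3 = 21 + 3*B + 3*O)
n = 91887/173 (n = 21 + 3*171 + 3*(-165/173) = 21 + 513 - 495/173 = 91887/173 ≈ 531.14)
(-23531 + a(-95))*(o(-8, 143) + n) = (-23531 - 95)*(-118 + 91887/173) = -23626*71473/173 = -1688621098/173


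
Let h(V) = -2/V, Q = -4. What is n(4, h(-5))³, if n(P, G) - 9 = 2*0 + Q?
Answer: 125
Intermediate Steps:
n(P, G) = 5 (n(P, G) = 9 + (2*0 - 4) = 9 + (0 - 4) = 9 - 4 = 5)
n(4, h(-5))³ = 5³ = 125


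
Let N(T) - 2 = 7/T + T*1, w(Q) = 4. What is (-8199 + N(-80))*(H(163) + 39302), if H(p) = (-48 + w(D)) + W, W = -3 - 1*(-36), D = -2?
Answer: -26017203597/80 ≈ -3.2522e+8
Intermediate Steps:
N(T) = 2 + T + 7/T (N(T) = 2 + (7/T + T*1) = 2 + (7/T + T) = 2 + (T + 7/T) = 2 + T + 7/T)
W = 33 (W = -3 + 36 = 33)
H(p) = -11 (H(p) = (-48 + 4) + 33 = -44 + 33 = -11)
(-8199 + N(-80))*(H(163) + 39302) = (-8199 + (2 - 80 + 7/(-80)))*(-11 + 39302) = (-8199 + (2 - 80 + 7*(-1/80)))*39291 = (-8199 + (2 - 80 - 7/80))*39291 = (-8199 - 6247/80)*39291 = -662167/80*39291 = -26017203597/80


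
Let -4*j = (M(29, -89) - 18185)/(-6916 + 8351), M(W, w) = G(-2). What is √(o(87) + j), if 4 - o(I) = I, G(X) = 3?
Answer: I*√657571530/2870 ≈ 8.9349*I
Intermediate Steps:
M(W, w) = 3
o(I) = 4 - I
j = 9091/2870 (j = -(3 - 18185)/(4*(-6916 + 8351)) = -(-9091)/(2*1435) = -¼*(-18182/1435) = 9091/2870 ≈ 3.1676)
√(o(87) + j) = √((4 - 1*87) + 9091/2870) = √((4 - 87) + 9091/2870) = √(-83 + 9091/2870) = √(-229119/2870) = I*√657571530/2870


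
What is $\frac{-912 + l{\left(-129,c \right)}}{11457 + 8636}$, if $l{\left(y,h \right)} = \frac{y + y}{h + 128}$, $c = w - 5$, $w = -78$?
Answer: $- \frac{13766}{301395} \approx -0.045674$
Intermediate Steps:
$c = -83$ ($c = -78 - 5 = -83$)
$l{\left(y,h \right)} = \frac{2 y}{128 + h}$
$\frac{-912 + l{\left(-129,c \right)}}{11457 + 8636} = \frac{-912 + 2 \left(-129\right) \frac{1}{128 - 83}}{11457 + 8636} = \frac{-912 + 2 \left(-129\right) \frac{1}{45}}{20093} = \left(-912 + 2 \left(-129\right) \frac{1}{45}\right) \frac{1}{20093} = \left(-912 - \frac{86}{15}\right) \frac{1}{20093} = \left(- \frac{13766}{15}\right) \frac{1}{20093} = - \frac{13766}{301395}$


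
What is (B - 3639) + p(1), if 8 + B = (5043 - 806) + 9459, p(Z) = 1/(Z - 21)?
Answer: 200979/20 ≈ 10049.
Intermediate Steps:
p(Z) = 1/(-21 + Z)
B = 13688 (B = -8 + ((5043 - 806) + 9459) = -8 + (4237 + 9459) = -8 + 13696 = 13688)
(B - 3639) + p(1) = (13688 - 3639) + 1/(-21 + 1) = 10049 + 1/(-20) = 10049 - 1/20 = 200979/20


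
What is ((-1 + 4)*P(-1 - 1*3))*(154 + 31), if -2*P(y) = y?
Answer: 1110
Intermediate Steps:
P(y) = -y/2
((-1 + 4)*P(-1 - 1*3))*(154 + 31) = ((-1 + 4)*(-(-1 - 1*3)/2))*(154 + 31) = (3*(-(-1 - 3)/2))*185 = (3*(-½*(-4)))*185 = (3*2)*185 = 6*185 = 1110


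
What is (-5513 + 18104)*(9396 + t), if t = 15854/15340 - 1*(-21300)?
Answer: 2964503695977/7670 ≈ 3.8651e+8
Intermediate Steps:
t = 163378927/7670 (t = 15854*(1/15340) + 21300 = 7927/7670 + 21300 = 163378927/7670 ≈ 21301.)
(-5513 + 18104)*(9396 + t) = (-5513 + 18104)*(9396 + 163378927/7670) = 12591*(235446247/7670) = 2964503695977/7670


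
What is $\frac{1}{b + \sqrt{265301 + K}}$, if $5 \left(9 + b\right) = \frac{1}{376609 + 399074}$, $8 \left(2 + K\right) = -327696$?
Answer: $\frac{135378922331610}{3373281830753741069} + \frac{15042102912225 \sqrt{224337}}{3373281830753741069} \approx 0.0021522$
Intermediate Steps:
$K = -40964$ ($K = -2 + \frac{1}{8} \left(-327696\right) = -2 - 40962 = -40964$)
$b = - \frac{34905734}{3878415}$ ($b = -9 + \frac{1}{5 \left(376609 + 399074\right)} = -9 + \frac{1}{5 \cdot 775683} = -9 + \frac{1}{5} \cdot \frac{1}{775683} = -9 + \frac{1}{3878415} = - \frac{34905734}{3878415} \approx -9.0$)
$\frac{1}{b + \sqrt{265301 + K}} = \frac{1}{- \frac{34905734}{3878415} + \sqrt{265301 - 40964}} = \frac{1}{- \frac{34905734}{3878415} + \sqrt{224337}}$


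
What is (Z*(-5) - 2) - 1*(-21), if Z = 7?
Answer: -16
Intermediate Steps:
(Z*(-5) - 2) - 1*(-21) = (7*(-5) - 2) - 1*(-21) = (-35 - 2) + 21 = -37 + 21 = -16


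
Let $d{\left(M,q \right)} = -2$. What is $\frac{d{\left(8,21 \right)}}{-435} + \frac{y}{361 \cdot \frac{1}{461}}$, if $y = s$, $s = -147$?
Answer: $- \frac{29477923}{157035} \approx -187.72$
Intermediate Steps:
$y = -147$
$\frac{d{\left(8,21 \right)}}{-435} + \frac{y}{361 \cdot \frac{1}{461}} = - \frac{2}{-435} - \frac{147}{361 \cdot \frac{1}{461}} = \left(-2\right) \left(- \frac{1}{435}\right) - \frac{147}{361 \cdot \frac{1}{461}} = \frac{2}{435} - \frac{147}{\frac{361}{461}} = \frac{2}{435} - \frac{67767}{361} = - \frac{29477923}{157035}$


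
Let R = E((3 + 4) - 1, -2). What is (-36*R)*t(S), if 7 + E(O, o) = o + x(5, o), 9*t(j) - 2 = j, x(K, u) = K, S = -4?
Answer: -32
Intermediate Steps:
t(j) = 2/9 + j/9
E(O, o) = -2 + o (E(O, o) = -7 + (o + 5) = -7 + (5 + o) = -2 + o)
R = -4 (R = -2 - 2 = -4)
(-36*R)*t(S) = (-36*(-4))*(2/9 + (1/9)*(-4)) = 144*(2/9 - 4/9) = 144*(-2/9) = -32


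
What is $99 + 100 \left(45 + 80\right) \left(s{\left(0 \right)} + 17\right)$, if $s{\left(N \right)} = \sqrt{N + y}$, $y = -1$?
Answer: $212599 + 12500 i \approx 2.126 \cdot 10^{5} + 12500.0 i$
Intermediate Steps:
$s{\left(N \right)} = \sqrt{-1 + N}$ ($s{\left(N \right)} = \sqrt{N - 1} = \sqrt{-1 + N}$)
$99 + 100 \left(45 + 80\right) \left(s{\left(0 \right)} + 17\right) = 99 + 100 \left(45 + 80\right) \left(\sqrt{-1 + 0} + 17\right) = 99 + 100 \cdot 125 \left(\sqrt{-1} + 17\right) = 99 + 100 \cdot 125 \left(i + 17\right) = 99 + 100 \cdot 125 \left(17 + i\right) = 99 + 100 \left(2125 + 125 i\right) = 99 + \left(212500 + 12500 i\right) = 212599 + 12500 i$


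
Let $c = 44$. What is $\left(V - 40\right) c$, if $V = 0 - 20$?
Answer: $-2640$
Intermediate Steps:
$V = -20$ ($V = 0 - 20 = -20$)
$\left(V - 40\right) c = \left(-20 - 40\right) 44 = \left(-60\right) 44 = -2640$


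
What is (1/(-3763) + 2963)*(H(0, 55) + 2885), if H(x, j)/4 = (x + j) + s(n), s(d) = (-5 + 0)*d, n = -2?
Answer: 35066020360/3763 ≈ 9.3186e+6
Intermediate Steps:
s(d) = -5*d
H(x, j) = 40 + 4*j + 4*x (H(x, j) = 4*((x + j) - 5*(-2)) = 4*((j + x) + 10) = 4*(10 + j + x) = 40 + 4*j + 4*x)
(1/(-3763) + 2963)*(H(0, 55) + 2885) = (1/(-3763) + 2963)*((40 + 4*55 + 4*0) + 2885) = (-1/3763 + 2963)*((40 + 220 + 0) + 2885) = 11149768*(260 + 2885)/3763 = (11149768/3763)*3145 = 35066020360/3763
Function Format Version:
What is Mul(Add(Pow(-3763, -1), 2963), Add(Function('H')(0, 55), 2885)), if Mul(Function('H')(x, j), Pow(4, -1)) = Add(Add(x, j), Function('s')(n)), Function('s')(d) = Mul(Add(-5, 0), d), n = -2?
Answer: Rational(35066020360, 3763) ≈ 9.3186e+6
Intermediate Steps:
Function('s')(d) = Mul(-5, d)
Function('H')(x, j) = Add(40, Mul(4, j), Mul(4, x)) (Function('H')(x, j) = Mul(4, Add(Add(x, j), Mul(-5, -2))) = Mul(4, Add(Add(j, x), 10)) = Mul(4, Add(10, j, x)) = Add(40, Mul(4, j), Mul(4, x)))
Mul(Add(Pow(-3763, -1), 2963), Add(Function('H')(0, 55), 2885)) = Mul(Add(Pow(-3763, -1), 2963), Add(Add(40, Mul(4, 55), Mul(4, 0)), 2885)) = Mul(Add(Rational(-1, 3763), 2963), Add(Add(40, 220, 0), 2885)) = Mul(Rational(11149768, 3763), Add(260, 2885)) = Mul(Rational(11149768, 3763), 3145) = Rational(35066020360, 3763)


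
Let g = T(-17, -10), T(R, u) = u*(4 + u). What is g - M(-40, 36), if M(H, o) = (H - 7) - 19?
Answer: 126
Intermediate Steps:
M(H, o) = -26 + H (M(H, o) = (-7 + H) - 19 = -26 + H)
g = 60 (g = -10*(4 - 10) = -10*(-6) = 60)
g - M(-40, 36) = 60 - (-26 - 40) = 60 - 1*(-66) = 60 + 66 = 126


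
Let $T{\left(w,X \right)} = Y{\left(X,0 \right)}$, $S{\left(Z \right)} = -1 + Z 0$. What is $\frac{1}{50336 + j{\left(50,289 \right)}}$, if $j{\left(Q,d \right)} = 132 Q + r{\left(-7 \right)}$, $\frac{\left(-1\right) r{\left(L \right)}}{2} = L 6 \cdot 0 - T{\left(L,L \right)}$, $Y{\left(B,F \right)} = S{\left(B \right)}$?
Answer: $\frac{1}{56934} \approx 1.7564 \cdot 10^{-5}$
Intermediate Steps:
$S{\left(Z \right)} = -1$ ($S{\left(Z \right)} = -1 + 0 = -1$)
$Y{\left(B,F \right)} = -1$
$T{\left(w,X \right)} = -1$
$r{\left(L \right)} = -2$ ($r{\left(L \right)} = - 2 \left(L 6 \cdot 0 - -1\right) = - 2 \left(6 L 0 + 1\right) = - 2 \left(0 + 1\right) = \left(-2\right) 1 = -2$)
$j{\left(Q,d \right)} = -2 + 132 Q$ ($j{\left(Q,d \right)} = 132 Q - 2 = -2 + 132 Q$)
$\frac{1}{50336 + j{\left(50,289 \right)}} = \frac{1}{50336 + \left(-2 + 132 \cdot 50\right)} = \frac{1}{50336 + \left(-2 + 6600\right)} = \frac{1}{50336 + 6598} = \frac{1}{56934}$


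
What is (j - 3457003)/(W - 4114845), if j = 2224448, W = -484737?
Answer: 1232555/4599582 ≈ 0.26797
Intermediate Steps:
(j - 3457003)/(W - 4114845) = (2224448 - 3457003)/(-484737 - 4114845) = -1232555/(-4599582) = -1232555*(-1/4599582) = 1232555/4599582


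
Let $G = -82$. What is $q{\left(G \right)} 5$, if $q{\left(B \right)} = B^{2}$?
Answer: $33620$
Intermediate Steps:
$q{\left(G \right)} 5 = \left(-82\right)^{2} \cdot 5 = 6724 \cdot 5 = 33620$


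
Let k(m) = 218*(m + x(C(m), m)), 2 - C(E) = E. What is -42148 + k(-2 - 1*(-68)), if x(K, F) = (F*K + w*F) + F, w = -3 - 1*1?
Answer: -991756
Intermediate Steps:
w = -4 (w = -3 - 1 = -4)
C(E) = 2 - E
x(K, F) = -3*F + F*K (x(K, F) = (F*K - 4*F) + F = (-4*F + F*K) + F = -3*F + F*K)
k(m) = 218*m + 218*m*(-1 - m) (k(m) = 218*(m + m*(-3 + (2 - m))) = 218*(m + m*(-1 - m)) = 218*m + 218*m*(-1 - m))
-42148 + k(-2 - 1*(-68)) = -42148 - 218*(-2 - 1*(-68))² = -42148 - 218*(-2 + 68)² = -42148 - 218*66² = -42148 - 218*4356 = -42148 - 949608 = -991756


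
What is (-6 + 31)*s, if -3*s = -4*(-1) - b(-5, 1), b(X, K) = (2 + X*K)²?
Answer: 125/3 ≈ 41.667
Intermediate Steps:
b(X, K) = (2 + K*X)²
s = 5/3 (s = -(-4*(-1) - (2 + 1*(-5))²)/3 = -(4 - (2 - 5)²)/3 = -(4 - 1*(-3)²)/3 = -(4 - 1*9)/3 = -(4 - 9)/3 = -⅓*(-5) = 5/3 ≈ 1.6667)
(-6 + 31)*s = (-6 + 31)*(5/3) = 25*(5/3) = 125/3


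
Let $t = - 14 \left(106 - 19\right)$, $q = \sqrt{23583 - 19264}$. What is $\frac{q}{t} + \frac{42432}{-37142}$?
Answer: $- \frac{21216}{18571} - \frac{\sqrt{4319}}{1218} \approx -1.1964$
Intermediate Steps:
$q = \sqrt{4319} \approx 65.719$
$t = -1218$ ($t = \left(-14\right) 87 = -1218$)
$\frac{q}{t} + \frac{42432}{-37142} = \frac{\sqrt{4319}}{-1218} + \frac{42432}{-37142} = \sqrt{4319} \left(- \frac{1}{1218}\right) + 42432 \left(- \frac{1}{37142}\right) = - \frac{\sqrt{4319}}{1218} - \frac{21216}{18571} = - \frac{21216}{18571} - \frac{\sqrt{4319}}{1218}$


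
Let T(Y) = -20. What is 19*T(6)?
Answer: -380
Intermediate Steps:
19*T(6) = 19*(-20) = -380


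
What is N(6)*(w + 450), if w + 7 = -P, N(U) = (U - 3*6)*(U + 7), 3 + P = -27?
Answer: -73788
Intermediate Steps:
P = -30 (P = -3 - 27 = -30)
N(U) = (-18 + U)*(7 + U) (N(U) = (U - 18)*(7 + U) = (-18 + U)*(7 + U))
w = 23 (w = -7 - 1*(-30) = -7 + 30 = 23)
N(6)*(w + 450) = (-126 + 6² - 11*6)*(23 + 450) = (-126 + 36 - 66)*473 = -156*473 = -73788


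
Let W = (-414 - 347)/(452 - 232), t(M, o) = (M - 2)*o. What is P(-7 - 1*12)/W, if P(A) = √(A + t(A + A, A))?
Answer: -220*√741/761 ≈ -7.8695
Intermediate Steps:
t(M, o) = o*(-2 + M) (t(M, o) = (-2 + M)*o = o*(-2 + M))
W = -761/220 ≈ -3.4591
P(A) = √(A + A*(-2 + 2*A)) (P(A) = √(A + A*(-2 + (A + A))) = √(A + A*(-2 + 2*A)))
P(-7 - 1*12)/W = √((-7 - 1*12)*(-1 + 2*(-7 - 1*12)))/(-761/220) = √((-7 - 12)*(-1 + 2*(-7 - 12)))*(-220/761) = √(-19*(-1 + 2*(-19)))*(-220/761) = √(-19*(-1 - 38))*(-220/761) = √(-19*(-39))*(-220/761) = √741*(-220/761) = -220*√741/761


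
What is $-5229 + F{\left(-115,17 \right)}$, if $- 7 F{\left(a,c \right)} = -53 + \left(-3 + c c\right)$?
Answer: $- \frac{36836}{7} \approx -5262.3$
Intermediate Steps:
$F{\left(a,c \right)} = 8 - \frac{c^{2}}{7}$ ($F{\left(a,c \right)} = - \frac{-53 + \left(-3 + c c\right)}{7} = - \frac{-53 + \left(-3 + c^{2}\right)}{7} = - \frac{-56 + c^{2}}{7} = 8 - \frac{c^{2}}{7}$)
$-5229 + F{\left(-115,17 \right)} = -5229 + \left(8 - \frac{17^{2}}{7}\right) = -5229 + \left(8 - \frac{289}{7}\right) = -5229 - \frac{233}{7} = - \frac{36836}{7}$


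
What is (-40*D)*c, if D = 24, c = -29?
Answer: 27840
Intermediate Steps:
(-40*D)*c = -40*24*(-29) = -960*(-29) = 27840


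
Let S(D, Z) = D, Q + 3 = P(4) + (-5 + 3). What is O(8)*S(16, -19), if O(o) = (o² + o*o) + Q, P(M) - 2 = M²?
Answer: 2256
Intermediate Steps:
P(M) = 2 + M²
Q = 13 (Q = -3 + ((2 + 4²) + (-5 + 3)) = -3 + ((2 + 16) - 2) = -3 + (18 - 2) = -3 + 16 = 13)
O(o) = 13 + 2*o² (O(o) = (o² + o*o) + 13 = (o² + o²) + 13 = 2*o² + 13 = 13 + 2*o²)
O(8)*S(16, -19) = (13 + 2*8²)*16 = (13 + 2*64)*16 = (13 + 128)*16 = 141*16 = 2256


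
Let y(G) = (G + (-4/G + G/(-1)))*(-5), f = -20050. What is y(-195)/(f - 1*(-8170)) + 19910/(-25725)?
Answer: -30748661/39729690 ≈ -0.77395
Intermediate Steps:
y(G) = 20/G (y(G) = (G + (-4/G + G*(-1)))*(-5) = (G + (-4/G - G))*(-5) = (G + (-G - 4/G))*(-5) = -4/G*(-5) = 20/G)
y(-195)/(f - 1*(-8170)) + 19910/(-25725) = (20/(-195))/(-20050 - 1*(-8170)) + 19910/(-25725) = (20*(-1/195))/(-20050 + 8170) + 19910*(-1/25725) = -4/39/(-11880) - 3982/5145 = -4/39*(-1/11880) - 3982/5145 = 1/115830 - 3982/5145 = -30748661/39729690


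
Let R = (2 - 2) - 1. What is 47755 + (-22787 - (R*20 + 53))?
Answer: 24935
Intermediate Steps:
R = -1 (R = 0 - 1 = -1)
47755 + (-22787 - (R*20 + 53)) = 47755 + (-22787 - (-1*20 + 53)) = 47755 + (-22787 - (-20 + 53)) = 47755 + (-22787 - 1*33) = 47755 + (-22787 - 33) = 47755 - 22820 = 24935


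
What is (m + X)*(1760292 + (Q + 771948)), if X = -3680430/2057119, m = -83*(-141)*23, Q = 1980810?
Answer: 2498916328801537050/2057119 ≈ 1.2148e+12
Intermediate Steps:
m = 269169 (m = 11703*23 = 269169)
X = -3680430/2057119 (X = -3680430*1/2057119 = -3680430/2057119 ≈ -1.7891)
(m + X)*(1760292 + (Q + 771948)) = (269169 - 3680430/2057119)*(1760292 + (1980810 + 771948)) = 553708983681*(1760292 + 2752758)/2057119 = (553708983681/2057119)*4513050 = 2498916328801537050/2057119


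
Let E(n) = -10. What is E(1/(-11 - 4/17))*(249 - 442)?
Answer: 1930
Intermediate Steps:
E(1/(-11 - 4/17))*(249 - 442) = -10*(249 - 442) = -10*(-193) = 1930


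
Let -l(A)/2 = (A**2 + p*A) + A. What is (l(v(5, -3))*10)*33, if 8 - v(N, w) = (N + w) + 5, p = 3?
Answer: -3300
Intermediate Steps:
v(N, w) = 3 - N - w (v(N, w) = 8 - ((N + w) + 5) = 8 - (5 + N + w) = 8 + (-5 - N - w) = 3 - N - w)
l(A) = -8*A - 2*A**2 (l(A) = -2*((A**2 + 3*A) + A) = -2*(A**2 + 4*A) = -8*A - 2*A**2)
(l(v(5, -3))*10)*33 = (-2*(3 - 1*5 - 1*(-3))*(4 + (3 - 1*5 - 1*(-3)))*10)*33 = (-2*(3 - 5 + 3)*(4 + (3 - 5 + 3))*10)*33 = (-2*1*(4 + 1)*10)*33 = (-2*1*5*10)*33 = -10*10*33 = -100*33 = -3300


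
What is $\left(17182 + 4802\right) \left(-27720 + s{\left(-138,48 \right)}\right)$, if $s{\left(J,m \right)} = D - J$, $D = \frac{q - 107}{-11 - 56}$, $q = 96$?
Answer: $- \frac{40626058272}{67} \approx -6.0636 \cdot 10^{8}$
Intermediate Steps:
$D = \frac{11}{67}$ ($D = \frac{96 - 107}{-11 - 56} = - \frac{11}{-67} = \left(-11\right) \left(- \frac{1}{67}\right) = \frac{11}{67} \approx 0.16418$)
$s{\left(J,m \right)} = \frac{11}{67} - J$
$\left(17182 + 4802\right) \left(-27720 + s{\left(-138,48 \right)}\right) = \left(17182 + 4802\right) \left(-27720 + \left(\frac{11}{67} - -138\right)\right) = 21984 \left(-27720 + \left(\frac{11}{67} + 138\right)\right) = 21984 \left(-27720 + \frac{9257}{67}\right) = 21984 \left(- \frac{1847983}{67}\right) = - \frac{40626058272}{67}$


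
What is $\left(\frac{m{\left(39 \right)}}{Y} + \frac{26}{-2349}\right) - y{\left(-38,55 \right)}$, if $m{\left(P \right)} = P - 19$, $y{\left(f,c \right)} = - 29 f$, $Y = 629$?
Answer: $- \frac{1628197516}{1477521} \approx -1102.0$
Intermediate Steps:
$m{\left(P \right)} = -19 + P$
$\left(\frac{m{\left(39 \right)}}{Y} + \frac{26}{-2349}\right) - y{\left(-38,55 \right)} = \left(\frac{-19 + 39}{629} + \frac{26}{-2349}\right) - \left(-29\right) \left(-38\right) = \left(20 \cdot \frac{1}{629} + 26 \left(- \frac{1}{2349}\right)\right) - 1102 = \left(\frac{20}{629} - \frac{26}{2349}\right) - 1102 = \frac{30626}{1477521} - 1102 = - \frac{1628197516}{1477521}$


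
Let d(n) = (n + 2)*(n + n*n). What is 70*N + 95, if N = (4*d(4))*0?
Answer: 95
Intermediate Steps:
d(n) = (2 + n)*(n + n²)
N = 0 (N = (4*(4*(2 + 4² + 3*4)))*0 = (4*(4*(2 + 16 + 12)))*0 = (4*(4*30))*0 = (4*120)*0 = 480*0 = 0)
70*N + 95 = 70*0 + 95 = 0 + 95 = 95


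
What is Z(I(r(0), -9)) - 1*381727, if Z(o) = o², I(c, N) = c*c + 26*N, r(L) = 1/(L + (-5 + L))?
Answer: -204368574/625 ≈ -3.2699e+5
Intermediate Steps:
r(L) = 1/(-5 + 2*L)
I(c, N) = c² + 26*N
Z(I(r(0), -9)) - 1*381727 = ((1/(-5 + 2*0))² + 26*(-9))² - 1*381727 = ((1/(-5 + 0))² - 234)² - 381727 = ((1/(-5))² - 234)² - 381727 = ((-⅕)² - 234)² - 381727 = (1/25 - 234)² - 381727 = (-5849/25)² - 381727 = 34210801/625 - 381727 = -204368574/625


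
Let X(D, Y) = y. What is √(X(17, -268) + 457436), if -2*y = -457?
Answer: √1830658/2 ≈ 676.51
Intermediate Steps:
y = 457/2 (y = -½*(-457) = 457/2 ≈ 228.50)
X(D, Y) = 457/2
√(X(17, -268) + 457436) = √(457/2 + 457436) = √(915329/2) = √1830658/2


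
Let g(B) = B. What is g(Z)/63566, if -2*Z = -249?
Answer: 249/127132 ≈ 0.0019586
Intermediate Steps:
Z = 249/2 (Z = -½*(-249) = 249/2 ≈ 124.50)
g(Z)/63566 = (249/2)/63566 = (249/2)*(1/63566) = 249/127132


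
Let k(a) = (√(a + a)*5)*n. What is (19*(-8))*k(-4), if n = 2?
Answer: -3040*I*√2 ≈ -4299.2*I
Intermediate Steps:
k(a) = 10*√2*√a (k(a) = (√(a + a)*5)*2 = (√(2*a)*5)*2 = ((√2*√a)*5)*2 = (5*√2*√a)*2 = 10*√2*√a)
(19*(-8))*k(-4) = (19*(-8))*(10*√2*√(-4)) = -1520*√2*2*I = -3040*I*√2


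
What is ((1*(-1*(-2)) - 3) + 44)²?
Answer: 1849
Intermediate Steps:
((1*(-1*(-2)) - 3) + 44)² = ((1*2 - 3) + 44)² = ((2 - 3) + 44)² = (-1 + 44)² = 43² = 1849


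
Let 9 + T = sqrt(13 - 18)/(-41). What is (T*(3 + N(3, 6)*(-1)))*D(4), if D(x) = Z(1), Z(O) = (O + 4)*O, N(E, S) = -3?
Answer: -270 - 30*I*sqrt(5)/41 ≈ -270.0 - 1.6361*I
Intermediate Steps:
Z(O) = O*(4 + O) (Z(O) = (4 + O)*O = O*(4 + O))
D(x) = 5 (D(x) = 1*(4 + 1) = 1*5 = 5)
T = -9 - I*sqrt(5)/41 (T = -9 + sqrt(13 - 18)/(-41) = -9 + sqrt(-5)*(-1/41) = -9 + (I*sqrt(5))*(-1/41) = -9 - I*sqrt(5)/41 ≈ -9.0 - 0.054538*I)
(T*(3 + N(3, 6)*(-1)))*D(4) = ((-9 - I*sqrt(5)/41)*(3 - 3*(-1)))*5 = ((-9 - I*sqrt(5)/41)*(3 + 3))*5 = ((-9 - I*sqrt(5)/41)*6)*5 = (-54 - 6*I*sqrt(5)/41)*5 = -270 - 30*I*sqrt(5)/41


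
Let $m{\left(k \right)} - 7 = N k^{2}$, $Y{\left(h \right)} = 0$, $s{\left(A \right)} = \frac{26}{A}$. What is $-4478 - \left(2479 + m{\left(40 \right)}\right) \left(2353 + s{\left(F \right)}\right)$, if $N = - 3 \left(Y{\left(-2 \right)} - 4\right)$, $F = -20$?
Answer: $- \frac{255017221}{5} \approx -5.1003 \cdot 10^{7}$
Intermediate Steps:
$N = 12$ ($N = - 3 \left(0 - 4\right) = \left(-3\right) \left(-4\right) = 12$)
$m{\left(k \right)} = 7 + 12 k^{2}$
$-4478 - \left(2479 + m{\left(40 \right)}\right) \left(2353 + s{\left(F \right)}\right) = -4478 - \left(2479 + \left(7 + 12 \cdot 40^{2}\right)\right) \left(2353 + \frac{26}{-20}\right) = -4478 - \left(2479 + \left(7 + 12 \cdot 1600\right)\right) \left(2353 + 26 \left(- \frac{1}{20}\right)\right) = -4478 - \left(2479 + \left(7 + 19200\right)\right) \left(2353 - \frac{13}{10}\right) = -4478 - \left(2479 + 19207\right) \frac{23517}{10} = -4478 - 21686 \cdot \frac{23517}{10} = -4478 - \frac{254994831}{5} = - \frac{255017221}{5}$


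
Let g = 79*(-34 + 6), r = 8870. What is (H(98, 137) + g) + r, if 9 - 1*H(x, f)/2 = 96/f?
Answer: 914420/137 ≈ 6674.6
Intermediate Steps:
g = -2212 (g = 79*(-28) = -2212)
H(x, f) = 18 - 192/f
(H(98, 137) + g) + r = ((18 - 192/137) - 2212) + 8870 = (2274/137 - 2212) + 8870 = -300770/137 + 8870 = 914420/137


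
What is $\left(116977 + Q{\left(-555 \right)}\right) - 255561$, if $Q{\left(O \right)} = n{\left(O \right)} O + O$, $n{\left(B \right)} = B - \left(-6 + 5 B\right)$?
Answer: $-1374569$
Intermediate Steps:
$n{\left(B \right)} = 6 - 4 B$
$Q{\left(O \right)} = O + O \left(6 - 4 O\right)$ ($Q{\left(O \right)} = \left(6 - 4 O\right) O + O = O \left(6 - 4 O\right) + O = O + O \left(6 - 4 O\right)$)
$\left(116977 + Q{\left(-555 \right)}\right) - 255561 = \left(116977 - 555 \left(7 - -2220\right)\right) - 255561 = \left(116977 - 555 \left(7 + 2220\right)\right) - 255561 = \left(116977 - 1235985\right) - 255561 = -1119008 - 255561 = -1374569$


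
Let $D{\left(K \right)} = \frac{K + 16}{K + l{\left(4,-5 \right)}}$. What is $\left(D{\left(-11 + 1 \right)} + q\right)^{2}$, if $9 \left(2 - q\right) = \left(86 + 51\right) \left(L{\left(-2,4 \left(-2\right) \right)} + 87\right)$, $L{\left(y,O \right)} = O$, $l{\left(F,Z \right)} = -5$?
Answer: $\frac{2920645849}{2025} \approx 1.4423 \cdot 10^{6}$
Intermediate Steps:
$D{\left(K \right)} = \frac{16 + K}{-5 + K}$ ($D{\left(K \right)} = \frac{K + 16}{K - 5} = \frac{16 + K}{-5 + K}$)
$q = - \frac{10805}{9}$ ($q = 2 - \frac{\left(86 + 51\right) \left(4 \left(-2\right) + 87\right)}{9} = 2 - \frac{137 \left(-8 + 87\right)}{9} = 2 - \frac{137 \cdot 79}{9} = 2 - \frac{10823}{9} = - \frac{10805}{9} \approx -1200.6$)
$\left(D{\left(-11 + 1 \right)} + q\right)^{2} = \left(\frac{16 + \left(-11 + 1\right)}{-5 + \left(-11 + 1\right)} - \frac{10805}{9}\right)^{2} = \left(\frac{16 - 10}{-5 - 10} - \frac{10805}{9}\right)^{2} = \left(\frac{1}{-15} \cdot 6 - \frac{10805}{9}\right)^{2} = \left(\left(- \frac{1}{15}\right) 6 - \frac{10805}{9}\right)^{2} = \left(- \frac{2}{5} - \frac{10805}{9}\right)^{2} = \left(- \frac{54043}{45}\right)^{2} = \frac{2920645849}{2025}$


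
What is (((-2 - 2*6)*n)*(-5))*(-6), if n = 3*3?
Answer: -3780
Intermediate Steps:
n = 9
(((-2 - 2*6)*n)*(-5))*(-6) = (((-2 - 2*6)*9)*(-5))*(-6) = (((-2 - 12)*9)*(-5))*(-6) = (-14*9*(-5))*(-6) = -126*(-5)*(-6) = 630*(-6) = -3780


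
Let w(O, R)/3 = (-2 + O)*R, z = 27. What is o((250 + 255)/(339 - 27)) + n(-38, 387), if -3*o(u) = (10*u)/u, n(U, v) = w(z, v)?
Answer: 87065/3 ≈ 29022.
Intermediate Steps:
w(O, R) = 3*R*(-2 + O) (w(O, R) = 3*((-2 + O)*R) = 3*(R*(-2 + O)) = 3*R*(-2 + O))
n(U, v) = 75*v (n(U, v) = 3*v*(-2 + 27) = 3*v*25 = 75*v)
o(u) = -10/3 (o(u) = -10*u/(3*u) = -⅓*10 = -10/3)
o((250 + 255)/(339 - 27)) + n(-38, 387) = -10/3 + 75*387 = -10/3 + 29025 = 87065/3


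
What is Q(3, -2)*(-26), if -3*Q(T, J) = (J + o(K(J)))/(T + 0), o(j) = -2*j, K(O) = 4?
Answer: -260/9 ≈ -28.889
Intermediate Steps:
Q(T, J) = -(-8 + J)/(3*T) (Q(T, J) = -(J - 2*4)/(3*(T + 0)) = -(J - 8)/(3*T) = -(-8 + J)/(3*T))
Q(3, -2)*(-26) = ((⅓)*(8 - 1*(-2))/3)*(-26) = ((⅓)*(⅓)*(8 + 2))*(-26) = ((⅓)*(⅓)*10)*(-26) = (10/9)*(-26) = -260/9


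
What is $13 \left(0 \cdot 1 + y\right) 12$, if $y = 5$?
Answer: $780$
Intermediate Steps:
$13 \left(0 \cdot 1 + y\right) 12 = 13 \left(0 \cdot 1 + 5\right) 12 = 13 \left(0 + 5\right) 12 = 13 \cdot 5 \cdot 12 = 65 \cdot 12 = 780$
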